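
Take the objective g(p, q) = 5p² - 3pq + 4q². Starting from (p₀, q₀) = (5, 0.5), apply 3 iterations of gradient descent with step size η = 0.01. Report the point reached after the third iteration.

∇g = (10p - 3q, -3p + 8q)
Step 1: at (5, 0.5), ∇g = (48.5, -11) → (5, 0.5) − 0.01·(48.5, -11) = (4.515, 0.61)
Step 2: at (4.515, 0.61), ∇g = (43.32, -8.665) → (4.515, 0.61) − 0.01·(43.32, -8.665) = (4.0818, 0.69665)
Step 3: at (4.0818, 0.69665), ∇g = (38.72805, -6.6722) → (4.0818, 0.69665) − 0.01·(38.72805, -6.6722) = (3.6945195, 0.763372)

(3.6945195, 0.763372)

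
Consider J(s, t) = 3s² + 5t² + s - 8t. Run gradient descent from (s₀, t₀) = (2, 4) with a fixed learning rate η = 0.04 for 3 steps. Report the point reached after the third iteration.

∇J = (6s + 1, 10t - 8)
(s₁, t₁) = (2, 4) − 0.04·(13, 32) = (1.48, 2.72)
(s₂, t₂) = (1.48, 2.72) − 0.04·(9.88, 19.2) = (1.0848, 1.952)
(s₃, t₃) = (1.0848, 1.952) − 0.04·(7.5088, 11.52) = (0.784448, 1.4912)

(0.784448, 1.4912)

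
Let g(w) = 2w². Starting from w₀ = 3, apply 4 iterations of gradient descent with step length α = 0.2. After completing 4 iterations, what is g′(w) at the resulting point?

0.0192

g′(w) = 4w
Step 1: g′(3) = 12; w₁ = 3 − 0.2·12 = 0.6
Step 2: g′(0.6) = 2.4; w₂ = 0.6 − 0.2·2.4 = 0.12
Step 3: g′(0.12) = 0.48; w₃ = 0.12 − 0.2·0.48 = 0.024
Step 4: g′(0.024) = 0.096; w₄ = 0.024 − 0.2·0.096 = 0.0048
g′(w) at (0.0048) = 0.0192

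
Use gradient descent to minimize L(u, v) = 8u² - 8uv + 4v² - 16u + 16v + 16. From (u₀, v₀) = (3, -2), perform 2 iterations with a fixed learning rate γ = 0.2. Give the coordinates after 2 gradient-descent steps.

(22.2, -15.44)

∇L = (16u - 8v - 16, -8u + 8v + 16)
(u₁, v₁) = (3, -2) − 0.2·(48, -24) = (-6.6, 2.8)
(u₂, v₂) = (-6.6, 2.8) − 0.2·(-144, 91.2) = (22.2, -15.44)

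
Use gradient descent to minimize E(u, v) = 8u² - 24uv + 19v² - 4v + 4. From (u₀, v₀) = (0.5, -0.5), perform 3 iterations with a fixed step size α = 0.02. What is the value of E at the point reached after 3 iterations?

3.3254856704

∇E = (16u - 24v, -24u + 38v - 4)
(u₁, v₁) = (0.5, -0.5) − 0.02·(20, -35) = (0.1, 0.2)
(u₂, v₂) = (0.1, 0.2) − 0.02·(-3.2, 1.2) = (0.164, 0.176)
(u₃, v₃) = (0.164, 0.176) − 0.02·(-1.6, -1.248) = (0.196, 0.20096)
E(0.196, 0.20096) = 3.3254856704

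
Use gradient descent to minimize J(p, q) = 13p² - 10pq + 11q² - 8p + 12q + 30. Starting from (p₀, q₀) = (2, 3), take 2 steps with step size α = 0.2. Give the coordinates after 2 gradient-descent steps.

∇J = (26p - 10q - 8, -10p + 22q + 12)
(p₁, q₁) = (2, 3) − 0.2·(14, 58) = (-0.8, -8.6)
(p₂, q₂) = (-0.8, -8.6) − 0.2·(57.2, -169.2) = (-12.24, 25.24)

(-12.24, 25.24)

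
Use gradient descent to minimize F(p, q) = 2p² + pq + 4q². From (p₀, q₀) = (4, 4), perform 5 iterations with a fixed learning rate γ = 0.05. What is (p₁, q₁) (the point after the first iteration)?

(3, 2.2)

∇F = (4p + q, p + 8q)
Step 1: at (4, 4), ∇F = (20, 36) → (4, 4) − 0.05·(20, 36) = (3, 2.2)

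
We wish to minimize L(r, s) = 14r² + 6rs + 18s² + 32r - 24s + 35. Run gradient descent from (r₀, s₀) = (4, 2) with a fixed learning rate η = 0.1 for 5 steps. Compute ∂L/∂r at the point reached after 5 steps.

-14404.05504

∇L = (28r + 6s + 32, 6r + 36s - 24)
Step 1: at (4, 2), ∇L = (156, 72) → (4, 2) − 0.1·(156, 72) = (-11.6, -5.2)
Step 2: at (-11.6, -5.2), ∇L = (-324, -280.8) → (-11.6, -5.2) − 0.1·(-324, -280.8) = (20.8, 22.88)
Step 3: at (20.8, 22.88), ∇L = (751.68, 924.48) → (20.8, 22.88) − 0.1·(751.68, 924.48) = (-54.368, -69.568)
Step 4: at (-54.368, -69.568), ∇L = (-1907.712, -2854.656) → (-54.368, -69.568) − 0.1·(-1907.712, -2854.656) = (136.4032, 215.8976)
Step 5: at (136.4032, 215.8976), ∇L = (5146.6752, 8566.7328) → (136.4032, 215.8976) − 0.1·(5146.6752, 8566.7328) = (-378.26432, -640.77568)
∂L/∂r at (-378.26432, -640.77568) = -14404.05504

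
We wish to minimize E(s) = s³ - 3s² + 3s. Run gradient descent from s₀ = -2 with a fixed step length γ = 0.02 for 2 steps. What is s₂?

E′(s) = 3s² - 6s + 3
s₁ = -2 − 0.02·27 = -2.54
s₂ = -2.54 − 0.02·37.5948 = -3.291896

-3.291896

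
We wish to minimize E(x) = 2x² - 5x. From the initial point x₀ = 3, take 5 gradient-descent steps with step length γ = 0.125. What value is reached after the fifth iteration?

E′(x) = 4x - 5
Step 1: E′(3) = 7; x₁ = 3 − 0.125·7 = 2.125
Step 2: E′(2.125) = 3.5; x₂ = 2.125 − 0.125·3.5 = 1.6875
Step 3: E′(1.6875) = 1.75; x₃ = 1.6875 − 0.125·1.75 = 1.46875
Step 4: E′(1.46875) = 0.875; x₄ = 1.46875 − 0.125·0.875 = 1.359375
Step 5: E′(1.359375) = 0.4375; x₅ = 1.359375 − 0.125·0.4375 = 1.3046875

1.3046875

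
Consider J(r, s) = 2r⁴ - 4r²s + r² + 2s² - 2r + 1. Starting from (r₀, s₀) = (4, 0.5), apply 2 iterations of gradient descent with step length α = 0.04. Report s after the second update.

∇J = (8r³ - 8rs + 2r - 2, -4r² + 4s)
Step 1: at (4, 0.5), ∇J = (502, -62) → (4, 0.5) − 0.04·(502, -62) = (-16.08, 2.98)
Step 2: at (-16.08, 2.98), ∇J = (-32912.794496, -1022.3456) → (-16.08, 2.98) − 0.04·(-32912.794496, -1022.3456) = (1300.43177984, 43.873824)
s = 43.873824

43.873824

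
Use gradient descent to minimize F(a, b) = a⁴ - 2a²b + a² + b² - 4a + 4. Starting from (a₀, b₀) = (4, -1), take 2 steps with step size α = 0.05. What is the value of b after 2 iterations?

∇F = (4a³ - 4ab + 2a - 4, -2a² + 2b)
(a₁, b₁) = (4, -1) − 0.05·(276, -34) = (-9.8, 0.7)
(a₂, b₂) = (-9.8, 0.7) − 0.05·(-3760.928, -190.68) = (178.2464, 10.234)
b = 10.234

10.234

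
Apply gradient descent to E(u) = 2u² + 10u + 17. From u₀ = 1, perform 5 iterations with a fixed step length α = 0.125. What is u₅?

-2.390625

E′(u) = 4u + 10
u₁ = 1 − 0.125·14 = -0.75
u₂ = -0.75 − 0.125·7 = -1.625
u₃ = -1.625 − 0.125·3.5 = -2.0625
u₄ = -2.0625 − 0.125·1.75 = -2.28125
u₅ = -2.28125 − 0.125·0.875 = -2.390625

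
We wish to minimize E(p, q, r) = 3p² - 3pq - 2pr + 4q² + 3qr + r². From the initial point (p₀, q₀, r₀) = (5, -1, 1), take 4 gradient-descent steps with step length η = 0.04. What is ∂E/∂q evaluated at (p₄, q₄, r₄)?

1.32041728

∇E = (6p - 3q - 2r, -3p + 8q + 3r, -2p + 3q + 2r)
(p₁, q₁, r₁) = (5, -1, 1) − 0.04·(31, -20, -11) = (3.76, -0.2, 1.44)
(p₂, q₂, r₂) = (3.76, -0.2, 1.44) − 0.04·(20.28, -8.56, -5.24) = (2.9488, 0.1424, 1.6496)
(p₃, q₃, r₃) = (2.9488, 0.1424, 1.6496) − 0.04·(13.9664, -2.7584, -2.1712) = (2.390144, 0.252736, 1.736448)
(p₄, q₄, r₄) = (2.390144, 0.252736, 1.736448) − 0.04·(10.10976, 0.0608, -0.549184) = (1.9857536, 0.250304, 1.75841536)
∂E/∂q at (1.9857536, 0.250304, 1.75841536) = 1.32041728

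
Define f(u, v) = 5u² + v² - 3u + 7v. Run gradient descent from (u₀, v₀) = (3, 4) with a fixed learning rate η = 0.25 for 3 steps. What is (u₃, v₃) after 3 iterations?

(-8.8125, -2.5625)

∇f = (10u - 3, 2v + 7)
(u₁, v₁) = (3, 4) − 0.25·(27, 15) = (-3.75, 0.25)
(u₂, v₂) = (-3.75, 0.25) − 0.25·(-40.5, 7.5) = (6.375, -1.625)
(u₃, v₃) = (6.375, -1.625) − 0.25·(60.75, 3.75) = (-8.8125, -2.5625)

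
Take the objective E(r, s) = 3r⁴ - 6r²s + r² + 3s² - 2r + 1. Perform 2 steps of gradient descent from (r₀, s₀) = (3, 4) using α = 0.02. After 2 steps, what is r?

∇E = (12r³ - 12rs + 2r - 2, -6r² + 6s)
(r₁, s₁) = (3, 4) − 0.02·(184, -30) = (-0.68, 4.6)
(r₂, s₂) = (-0.68, 4.6) − 0.02·(30.402816, 24.8256) = (-1.28805632, 4.103488)
r = -1.28805632

-1.28805632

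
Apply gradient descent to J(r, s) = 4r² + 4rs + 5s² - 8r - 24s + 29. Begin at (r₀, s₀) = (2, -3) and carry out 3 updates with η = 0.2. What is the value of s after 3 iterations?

∇J = (8r + 4s - 8, 4r + 10s - 24)
(r₁, s₁) = (2, -3) − 0.2·(-4, -46) = (2.8, 6.2)
(r₂, s₂) = (2.8, 6.2) − 0.2·(39.2, 49.2) = (-5.04, -3.64)
(r₃, s₃) = (-5.04, -3.64) − 0.2·(-62.88, -80.56) = (7.536, 12.472)
s = 12.472

12.472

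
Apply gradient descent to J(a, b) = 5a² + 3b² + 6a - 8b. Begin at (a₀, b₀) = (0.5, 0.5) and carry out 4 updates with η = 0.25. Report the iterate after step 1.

(-2.25, 1.75)

∇J = (10a + 6, 6b - 8)
(a₁, b₁) = (0.5, 0.5) − 0.25·(11, -5) = (-2.25, 1.75)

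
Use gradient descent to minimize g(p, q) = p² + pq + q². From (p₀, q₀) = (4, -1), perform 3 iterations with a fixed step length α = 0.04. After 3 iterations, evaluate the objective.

8.026963771392

∇g = (2p + q, p + 2q)
(p₁, q₁) = (4, -1) − 0.04·(7, 2) = (3.72, -1.08)
(p₂, q₂) = (3.72, -1.08) − 0.04·(6.36, 1.56) = (3.4656, -1.1424)
(p₃, q₃) = (3.4656, -1.1424) − 0.04·(5.7888, 1.1808) = (3.234048, -1.189632)
g(3.234048, -1.189632) = 8.026963771392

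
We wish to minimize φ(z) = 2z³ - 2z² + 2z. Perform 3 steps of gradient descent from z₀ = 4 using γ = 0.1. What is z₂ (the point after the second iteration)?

φ′(z) = 6z² - 4z + 2
z₁ = 4 − 0.1·82 = -4.2
z₂ = -4.2 − 0.1·124.64 = -16.664

-16.664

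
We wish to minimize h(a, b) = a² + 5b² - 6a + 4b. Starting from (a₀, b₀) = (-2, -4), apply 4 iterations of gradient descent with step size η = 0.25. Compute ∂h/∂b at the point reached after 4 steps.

∇h = (2a - 6, 10b + 4)
(a₁, b₁) = (-2, -4) − 0.25·(-10, -36) = (0.5, 5)
(a₂, b₂) = (0.5, 5) − 0.25·(-5, 54) = (1.75, -8.5)
(a₃, b₃) = (1.75, -8.5) − 0.25·(-2.5, -81) = (2.375, 11.75)
(a₄, b₄) = (2.375, 11.75) − 0.25·(-1.25, 121.5) = (2.6875, -18.625)
∂h/∂b at (2.6875, -18.625) = -182.25

-182.25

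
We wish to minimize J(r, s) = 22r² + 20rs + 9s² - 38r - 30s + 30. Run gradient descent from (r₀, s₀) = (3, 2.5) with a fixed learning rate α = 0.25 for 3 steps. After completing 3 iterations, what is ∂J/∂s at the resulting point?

∇J = (44r + 20s - 38, 20r + 18s - 30)
Step 1: at (3, 2.5), ∇J = (144, 75) → (3, 2.5) − 0.25·(144, 75) = (-33, -16.25)
Step 2: at (-33, -16.25), ∇J = (-1815, -982.5) → (-33, -16.25) − 0.25·(-1815, -982.5) = (420.75, 229.375)
Step 3: at (420.75, 229.375), ∇J = (23062.5, 12513.75) → (420.75, 229.375) − 0.25·(23062.5, 12513.75) = (-5344.875, -2899.0625)
∂J/∂s at (-5344.875, -2899.0625) = -159110.625

-159110.625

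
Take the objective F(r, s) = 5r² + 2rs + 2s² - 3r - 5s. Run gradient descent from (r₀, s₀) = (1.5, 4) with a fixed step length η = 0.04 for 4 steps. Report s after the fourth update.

2.48781824

∇F = (10r + 2s - 3, 2r + 4s - 5)
(r₁, s₁) = (1.5, 4) − 0.04·(20, 14) = (0.7, 3.44)
(r₂, s₂) = (0.7, 3.44) − 0.04·(10.88, 10.16) = (0.2648, 3.0336)
(r₃, s₃) = (0.2648, 3.0336) − 0.04·(5.7152, 7.664) = (0.036192, 2.72704)
(r₄, s₄) = (0.036192, 2.72704) − 0.04·(2.816, 5.980544) = (-0.076448, 2.48781824)
s = 2.48781824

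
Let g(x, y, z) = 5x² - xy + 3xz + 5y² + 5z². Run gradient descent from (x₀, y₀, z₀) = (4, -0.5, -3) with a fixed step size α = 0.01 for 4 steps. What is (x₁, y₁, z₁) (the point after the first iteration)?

∇g = (10x - y + 3z, -x + 10y, 3x + 10z)
(x₁, y₁, z₁) = (4, -0.5, -3) − 0.01·(31.5, -9, -18) = (3.685, -0.41, -2.82)

(3.685, -0.41, -2.82)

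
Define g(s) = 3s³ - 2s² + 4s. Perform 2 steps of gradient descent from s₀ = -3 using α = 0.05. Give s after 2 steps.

g′(s) = 9s² - 4s + 4
Step 1: g′(-3) = 97; s₁ = -3 − 0.05·97 = -7.85
Step 2: g′(-7.85) = 590.0025; s₂ = -7.85 − 0.05·590.0025 = -37.350125

-37.350125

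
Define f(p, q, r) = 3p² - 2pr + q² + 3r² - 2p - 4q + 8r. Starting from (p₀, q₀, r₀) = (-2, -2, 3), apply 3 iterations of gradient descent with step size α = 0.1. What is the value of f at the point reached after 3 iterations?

-4.884096

∇f = (6p - 2r - 2, 2q - 4, -2p + 6r + 8)
(p₁, q₁, r₁) = (-2, -2, 3) − 0.1·(-20, -8, 30) = (0, -1.2, 0)
(p₂, q₂, r₂) = (0, -1.2, 0) − 0.1·(-2, -6.4, 8) = (0.2, -0.56, -0.8)
(p₃, q₃, r₃) = (0.2, -0.56, -0.8) − 0.1·(0.8, -5.12, 2.8) = (0.12, -0.048, -1.08)
f(0.12, -0.048, -1.08) = -4.884096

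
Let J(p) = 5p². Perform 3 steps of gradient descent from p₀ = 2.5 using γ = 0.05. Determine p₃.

J′(p) = 10p
p₁ = 2.5 − 0.05·25 = 1.25
p₂ = 1.25 − 0.05·12.5 = 0.625
p₃ = 0.625 − 0.05·6.25 = 0.3125

0.3125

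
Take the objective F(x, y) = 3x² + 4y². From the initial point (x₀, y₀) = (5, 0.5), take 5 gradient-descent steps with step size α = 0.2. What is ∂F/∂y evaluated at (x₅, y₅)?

∇F = (6x, 8y)
(x₁, y₁) = (5, 0.5) − 0.2·(30, 4) = (-1, -0.3)
(x₂, y₂) = (-1, -0.3) − 0.2·(-6, -2.4) = (0.2, 0.18)
(x₃, y₃) = (0.2, 0.18) − 0.2·(1.2, 1.44) = (-0.04, -0.108)
(x₄, y₄) = (-0.04, -0.108) − 0.2·(-0.24, -0.864) = (0.008, 0.0648)
(x₅, y₅) = (0.008, 0.0648) − 0.2·(0.048, 0.5184) = (-0.0016, -0.03888)
∂F/∂y at (-0.0016, -0.03888) = -0.31104

-0.31104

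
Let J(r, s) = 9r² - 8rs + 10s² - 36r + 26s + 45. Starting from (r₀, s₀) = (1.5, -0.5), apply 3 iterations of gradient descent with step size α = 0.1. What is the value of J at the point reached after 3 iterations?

24.096672

∇J = (18r - 8s - 36, -8r + 20s + 26)
(r₁, s₁) = (1.5, -0.5) − 0.1·(-5, 4) = (2, -0.9)
(r₂, s₂) = (2, -0.9) − 0.1·(7.2, -8) = (1.28, -0.1)
(r₃, s₃) = (1.28, -0.1) − 0.1·(-12.16, 13.76) = (2.496, -1.476)
J(2.496, -1.476) = 24.096672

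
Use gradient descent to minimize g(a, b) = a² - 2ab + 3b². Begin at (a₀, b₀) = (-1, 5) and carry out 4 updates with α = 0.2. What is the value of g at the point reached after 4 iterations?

∇g = (2a - 2b, -2a + 6b)
(a₁, b₁) = (-1, 5) − 0.2·(-12, 32) = (1.4, -1.4)
(a₂, b₂) = (1.4, -1.4) − 0.2·(5.6, -11.2) = (0.28, 0.84)
(a₃, b₃) = (0.28, 0.84) − 0.2·(-1.12, 4.48) = (0.504, -0.056)
(a₄, b₄) = (0.504, -0.056) − 0.2·(1.12, -1.344) = (0.28, 0.2128)
g(0.28, 0.2128) = 0.09508352

0.09508352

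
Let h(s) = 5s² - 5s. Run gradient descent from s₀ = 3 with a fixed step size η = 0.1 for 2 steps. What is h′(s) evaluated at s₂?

0

h′(s) = 10s - 5
s₁ = 3 − 0.1·25 = 0.5
s₂ = 0.5 − 0.1·0 = 0.5
h′(s) at (0.5) = 0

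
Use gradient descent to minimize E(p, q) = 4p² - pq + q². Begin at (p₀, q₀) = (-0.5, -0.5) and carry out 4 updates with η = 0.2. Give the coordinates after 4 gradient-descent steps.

(-0.08, -0.08)

∇E = (8p - q, -p + 2q)
Step 1: at (-0.5, -0.5), ∇E = (-3.5, -0.5) → (-0.5, -0.5) − 0.2·(-3.5, -0.5) = (0.2, -0.4)
Step 2: at (0.2, -0.4), ∇E = (2, -1) → (0.2, -0.4) − 0.2·(2, -1) = (-0.2, -0.2)
Step 3: at (-0.2, -0.2), ∇E = (-1.4, -0.2) → (-0.2, -0.2) − 0.2·(-1.4, -0.2) = (0.08, -0.16)
Step 4: at (0.08, -0.16), ∇E = (0.8, -0.4) → (0.08, -0.16) − 0.2·(0.8, -0.4) = (-0.08, -0.08)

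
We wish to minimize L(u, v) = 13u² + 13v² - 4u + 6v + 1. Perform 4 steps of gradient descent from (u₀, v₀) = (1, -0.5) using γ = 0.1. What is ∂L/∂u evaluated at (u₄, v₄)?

144.1792

∇L = (26u - 4, 26v + 6)
Step 1: at (1, -0.5), ∇L = (22, -7) → (1, -0.5) − 0.1·(22, -7) = (-1.2, 0.2)
Step 2: at (-1.2, 0.2), ∇L = (-35.2, 11.2) → (-1.2, 0.2) − 0.1·(-35.2, 11.2) = (2.32, -0.92)
Step 3: at (2.32, -0.92), ∇L = (56.32, -17.92) → (2.32, -0.92) − 0.1·(56.32, -17.92) = (-3.312, 0.872)
Step 4: at (-3.312, 0.872), ∇L = (-90.112, 28.672) → (-3.312, 0.872) − 0.1·(-90.112, 28.672) = (5.6992, -1.9952)
∂L/∂u at (5.6992, -1.9952) = 144.1792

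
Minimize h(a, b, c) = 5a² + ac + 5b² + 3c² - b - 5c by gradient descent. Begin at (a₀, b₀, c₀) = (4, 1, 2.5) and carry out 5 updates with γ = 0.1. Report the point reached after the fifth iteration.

∇h = (10a + c, 10b - 1, a + 6c - 5)
(a₁, b₁, c₁) = (4, 1, 2.5) − 0.1·(42.5, 9, 14) = (-0.25, 0.1, 1.1)
(a₂, b₂, c₂) = (-0.25, 0.1, 1.1) − 0.1·(-1.4, 0, 1.35) = (-0.11, 0.1, 0.965)
(a₃, b₃, c₃) = (-0.11, 0.1, 0.965) − 0.1·(-0.135, 0, 0.68) = (-0.0965, 0.1, 0.897)
(a₄, b₄, c₄) = (-0.0965, 0.1, 0.897) − 0.1·(-0.068, 0, 0.2855) = (-0.0897, 0.1, 0.86845)
(a₅, b₅, c₅) = (-0.0897, 0.1, 0.86845) − 0.1·(-0.02855, 0, 0.121) = (-0.086845, 0.1, 0.85635)

(-0.086845, 0.1, 0.85635)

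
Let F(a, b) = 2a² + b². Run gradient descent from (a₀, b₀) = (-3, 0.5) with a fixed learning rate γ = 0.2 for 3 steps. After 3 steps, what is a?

-0.024

∇F = (4a, 2b)
(a₁, b₁) = (-3, 0.5) − 0.2·(-12, 1) = (-0.6, 0.3)
(a₂, b₂) = (-0.6, 0.3) − 0.2·(-2.4, 0.6) = (-0.12, 0.18)
(a₃, b₃) = (-0.12, 0.18) − 0.2·(-0.48, 0.36) = (-0.024, 0.108)
a = -0.024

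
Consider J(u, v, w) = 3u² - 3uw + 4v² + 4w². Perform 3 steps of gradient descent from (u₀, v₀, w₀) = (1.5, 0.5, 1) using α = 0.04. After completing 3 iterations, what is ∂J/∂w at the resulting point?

∇J = (6u - 3w, 8v, -3u + 8w)
(u₁, v₁, w₁) = (1.5, 0.5, 1) − 0.04·(6, 4, 3.5) = (1.26, 0.34, 0.86)
(u₂, v₂, w₂) = (1.26, 0.34, 0.86) − 0.04·(4.98, 2.72, 3.1) = (1.0608, 0.2312, 0.736)
(u₃, v₃, w₃) = (1.0608, 0.2312, 0.736) − 0.04·(4.1568, 1.8496, 2.7056) = (0.894528, 0.157216, 0.627776)
∂J/∂w at (0.894528, 0.157216, 0.627776) = 2.338624

2.338624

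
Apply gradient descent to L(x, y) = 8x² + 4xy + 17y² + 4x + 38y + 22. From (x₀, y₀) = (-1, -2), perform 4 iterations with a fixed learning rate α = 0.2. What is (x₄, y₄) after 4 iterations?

∇L = (16x + 4y + 4, 4x + 34y + 38)
(x₁, y₁) = (-1, -2) − 0.2·(-20, -34) = (3, 4.8)
(x₂, y₂) = (3, 4.8) − 0.2·(71.2, 213.2) = (-11.24, -37.84)
(x₃, y₃) = (-11.24, -37.84) − 0.2·(-327.2, -1293.52) = (54.2, 220.864)
(x₄, y₄) = (54.2, 220.864) − 0.2·(1754.656, 7764.176) = (-296.7312, -1331.9712)

(-296.7312, -1331.9712)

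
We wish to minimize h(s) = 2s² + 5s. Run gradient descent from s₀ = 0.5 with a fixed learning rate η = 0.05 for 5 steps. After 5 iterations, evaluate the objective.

h′(s) = 4s + 5
Step 1: h′(0.5) = 7; s₁ = 0.5 − 0.05·7 = 0.15
Step 2: h′(0.15) = 5.6; s₂ = 0.15 − 0.05·5.6 = -0.13
Step 3: h′(-0.13) = 4.48; s₃ = -0.13 − 0.05·4.48 = -0.354
Step 4: h′(-0.354) = 3.584; s₄ = -0.354 − 0.05·3.584 = -0.5332
Step 5: h′(-0.5332) = 2.8672; s₅ = -0.5332 − 0.05·2.8672 = -0.67656
h(-0.67656) = -2.4673331328

-2.4673331328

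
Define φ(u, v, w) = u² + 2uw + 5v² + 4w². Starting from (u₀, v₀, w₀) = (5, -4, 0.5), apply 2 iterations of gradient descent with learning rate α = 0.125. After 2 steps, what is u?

3.03125

∇φ = (2u + 2w, 10v, 2u + 8w)
(u₁, v₁, w₁) = (5, -4, 0.5) − 0.125·(11, -40, 14) = (3.625, 1, -1.25)
(u₂, v₂, w₂) = (3.625, 1, -1.25) − 0.125·(4.75, 10, -2.75) = (3.03125, -0.25, -0.90625)
u = 3.03125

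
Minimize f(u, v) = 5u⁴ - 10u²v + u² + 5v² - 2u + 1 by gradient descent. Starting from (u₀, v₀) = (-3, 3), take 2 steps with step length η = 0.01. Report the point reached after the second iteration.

(1.1131136, 3.28624)

∇f = (20u³ - 20uv + 2u - 2, -10u² + 10v)
(u₁, v₁) = (-3, 3) − 0.01·(-368, -60) = (0.68, 3.6)
(u₂, v₂) = (0.68, 3.6) − 0.01·(-43.31136, 31.376) = (1.1131136, 3.28624)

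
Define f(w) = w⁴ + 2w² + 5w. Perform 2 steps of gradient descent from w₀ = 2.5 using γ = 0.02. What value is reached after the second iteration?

f′(w) = 4w³ + 4w + 5
w₁ = 2.5 − 0.02·77.5 = 0.95
w₂ = 0.95 − 0.02·12.2295 = 0.70541

0.70541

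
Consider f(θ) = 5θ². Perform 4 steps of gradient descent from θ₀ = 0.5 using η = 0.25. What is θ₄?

2.53125

f′(θ) = 10θ
Step 1: f′(0.5) = 5; θ₁ = 0.5 − 0.25·5 = -0.75
Step 2: f′(-0.75) = -7.5; θ₂ = -0.75 − 0.25·(-7.5) = 1.125
Step 3: f′(1.125) = 11.25; θ₃ = 1.125 − 0.25·11.25 = -1.6875
Step 4: f′(-1.6875) = -16.875; θ₄ = -1.6875 − 0.25·(-16.875) = 2.53125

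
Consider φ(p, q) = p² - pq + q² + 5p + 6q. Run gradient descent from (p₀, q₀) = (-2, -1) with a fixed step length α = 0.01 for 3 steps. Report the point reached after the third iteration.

∇φ = (2p - q + 5, -p + 2q + 6)
Step 1: at (-2, -1), ∇φ = (2, 6) → (-2, -1) − 0.01·(2, 6) = (-2.02, -1.06)
Step 2: at (-2.02, -1.06), ∇φ = (2.02, 5.9) → (-2.02, -1.06) − 0.01·(2.02, 5.9) = (-2.0402, -1.119)
Step 3: at (-2.0402, -1.119), ∇φ = (2.0386, 5.8022) → (-2.0402, -1.119) − 0.01·(2.0386, 5.8022) = (-2.060586, -1.177022)

(-2.060586, -1.177022)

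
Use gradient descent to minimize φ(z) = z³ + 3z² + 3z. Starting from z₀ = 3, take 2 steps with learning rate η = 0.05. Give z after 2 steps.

φ′(z) = 3z² + 6z + 3
z₁ = 3 − 0.05·48 = 0.6
z₂ = 0.6 − 0.05·7.68 = 0.216

0.216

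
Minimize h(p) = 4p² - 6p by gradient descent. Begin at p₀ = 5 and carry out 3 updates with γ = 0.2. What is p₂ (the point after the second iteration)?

2.28

h′(p) = 8p - 6
p₁ = 5 − 0.2·34 = -1.8
p₂ = -1.8 − 0.2·(-20.4) = 2.28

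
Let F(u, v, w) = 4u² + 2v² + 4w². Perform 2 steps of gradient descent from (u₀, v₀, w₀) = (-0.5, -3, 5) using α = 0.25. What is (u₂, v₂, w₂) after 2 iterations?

(-0.5, 0, 5)

∇F = (8u, 4v, 8w)
Step 1: at (-0.5, -3, 5), ∇F = (-4, -12, 40) → (-0.5, -3, 5) − 0.25·(-4, -12, 40) = (0.5, 0, -5)
Step 2: at (0.5, 0, -5), ∇F = (4, 0, -40) → (0.5, 0, -5) − 0.25·(4, 0, -40) = (-0.5, 0, 5)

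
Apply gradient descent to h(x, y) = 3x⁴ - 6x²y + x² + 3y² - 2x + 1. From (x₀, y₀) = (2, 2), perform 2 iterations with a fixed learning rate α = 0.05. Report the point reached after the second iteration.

∇h = (12x³ - 12xy + 2x - 2, -6x² + 6y)
(x₁, y₁) = (2, 2) − 0.05·(50, -12) = (-0.5, 2.6)
(x₂, y₂) = (-0.5, 2.6) − 0.05·(11.1, 14.1) = (-1.055, 1.895)

(-1.055, 1.895)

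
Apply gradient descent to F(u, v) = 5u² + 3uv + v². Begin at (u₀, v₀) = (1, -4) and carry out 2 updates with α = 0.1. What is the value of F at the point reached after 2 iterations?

∇F = (10u + 3v, 3u + 2v)
Step 1: at (1, -4), ∇F = (-2, -5) → (1, -4) − 0.1·(-2, -5) = (1.2, -3.5)
Step 2: at (1.2, -3.5), ∇F = (1.5, -3.4) → (1.2, -3.5) − 0.1·(1.5, -3.4) = (1.05, -3.16)
F(1.05, -3.16) = 5.5441

5.5441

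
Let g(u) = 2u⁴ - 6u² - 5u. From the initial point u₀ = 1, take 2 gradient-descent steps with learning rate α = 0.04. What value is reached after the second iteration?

1.40785408

g′(u) = 8u³ - 12u - 5
u₁ = 1 − 0.04·(-9) = 1.36
u₂ = 1.36 − 0.04·(-1.196352) = 1.40785408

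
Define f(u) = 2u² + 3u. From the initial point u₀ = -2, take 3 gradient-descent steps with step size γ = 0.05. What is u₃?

-1.39

f′(u) = 4u + 3
Step 1: f′(-2) = -5; u₁ = -2 − 0.05·(-5) = -1.75
Step 2: f′(-1.75) = -4; u₂ = -1.75 − 0.05·(-4) = -1.55
Step 3: f′(-1.55) = -3.2; u₃ = -1.55 − 0.05·(-3.2) = -1.39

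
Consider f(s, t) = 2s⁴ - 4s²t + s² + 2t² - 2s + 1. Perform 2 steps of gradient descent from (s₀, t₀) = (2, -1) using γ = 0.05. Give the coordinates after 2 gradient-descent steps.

∇f = (8s³ - 8st + 2s - 2, -4s² + 4t)
(s₁, t₁) = (2, -1) − 0.05·(82, -20) = (-2.1, 0)
(s₂, t₂) = (-2.1, 0) − 0.05·(-80.288, -17.64) = (1.9144, 0.882)

(1.9144, 0.882)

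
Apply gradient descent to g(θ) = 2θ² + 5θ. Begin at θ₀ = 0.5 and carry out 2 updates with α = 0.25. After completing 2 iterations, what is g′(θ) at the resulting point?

g′(θ) = 4θ + 5
Step 1: g′(0.5) = 7; θ₁ = 0.5 − 0.25·7 = -1.25
Step 2: g′(-1.25) = 0; θ₂ = -1.25 − 0.25·0 = -1.25
g′(θ) at (-1.25) = 0

0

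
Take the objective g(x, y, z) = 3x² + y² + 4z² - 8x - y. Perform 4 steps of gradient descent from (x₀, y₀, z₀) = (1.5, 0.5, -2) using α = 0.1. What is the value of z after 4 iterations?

∇g = (6x - 8, 2y - 1, 8z)
Step 1: at (1.5, 0.5, -2), ∇g = (1, 0, -16) → (1.5, 0.5, -2) − 0.1·(1, 0, -16) = (1.4, 0.5, -0.4)
Step 2: at (1.4, 0.5, -0.4), ∇g = (0.4, 0, -3.2) → (1.4, 0.5, -0.4) − 0.1·(0.4, 0, -3.2) = (1.36, 0.5, -0.08)
Step 3: at (1.36, 0.5, -0.08), ∇g = (0.16, 0, -0.64) → (1.36, 0.5, -0.08) − 0.1·(0.16, 0, -0.64) = (1.344, 0.5, -0.016)
Step 4: at (1.344, 0.5, -0.016), ∇g = (0.064, 0, -0.128) → (1.344, 0.5, -0.016) − 0.1·(0.064, 0, -0.128) = (1.3376, 0.5, -0.0032)
z = -0.0032

-0.0032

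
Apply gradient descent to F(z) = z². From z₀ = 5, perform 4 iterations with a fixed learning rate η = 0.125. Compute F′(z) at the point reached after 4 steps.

3.1640625

F′(z) = 2z
z₁ = 5 − 0.125·10 = 3.75
z₂ = 3.75 − 0.125·7.5 = 2.8125
z₃ = 2.8125 − 0.125·5.625 = 2.109375
z₄ = 2.109375 − 0.125·4.21875 = 1.58203125
F′(z) at (1.58203125) = 3.1640625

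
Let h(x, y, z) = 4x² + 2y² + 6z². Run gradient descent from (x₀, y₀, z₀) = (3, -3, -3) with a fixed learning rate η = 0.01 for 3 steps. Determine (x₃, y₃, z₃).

(2.336064, -2.654208, -2.044416)

∇h = (8x, 4y, 12z)
Step 1: at (3, -3, -3), ∇h = (24, -12, -36) → (3, -3, -3) − 0.01·(24, -12, -36) = (2.76, -2.88, -2.64)
Step 2: at (2.76, -2.88, -2.64), ∇h = (22.08, -11.52, -31.68) → (2.76, -2.88, -2.64) − 0.01·(22.08, -11.52, -31.68) = (2.5392, -2.7648, -2.3232)
Step 3: at (2.5392, -2.7648, -2.3232), ∇h = (20.3136, -11.0592, -27.8784) → (2.5392, -2.7648, -2.3232) − 0.01·(20.3136, -11.0592, -27.8784) = (2.336064, -2.654208, -2.044416)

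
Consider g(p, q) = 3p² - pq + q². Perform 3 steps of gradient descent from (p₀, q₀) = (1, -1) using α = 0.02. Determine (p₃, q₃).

∇g = (6p - q, -p + 2q)
(p₁, q₁) = (1, -1) − 0.02·(7, -3) = (0.86, -0.94)
(p₂, q₂) = (0.86, -0.94) − 0.02·(6.1, -2.74) = (0.738, -0.8852)
(p₃, q₃) = (0.738, -0.8852) − 0.02·(5.3132, -2.5084) = (0.631736, -0.835032)

(0.631736, -0.835032)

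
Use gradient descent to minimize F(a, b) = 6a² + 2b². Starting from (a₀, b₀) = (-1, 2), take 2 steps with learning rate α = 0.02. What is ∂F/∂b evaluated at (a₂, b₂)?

6.7712

∇F = (12a, 4b)
(a₁, b₁) = (-1, 2) − 0.02·(-12, 8) = (-0.76, 1.84)
(a₂, b₂) = (-0.76, 1.84) − 0.02·(-9.12, 7.36) = (-0.5776, 1.6928)
∂F/∂b at (-0.5776, 1.6928) = 6.7712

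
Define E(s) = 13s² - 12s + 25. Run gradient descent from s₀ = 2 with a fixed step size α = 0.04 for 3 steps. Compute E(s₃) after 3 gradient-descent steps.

22.2307693568

E′(s) = 26s - 12
s₁ = 2 − 0.04·40 = 0.4
s₂ = 0.4 − 0.04·(-1.6) = 0.464
s₃ = 0.464 − 0.04·0.064 = 0.46144
E(0.46144) = 22.2307693568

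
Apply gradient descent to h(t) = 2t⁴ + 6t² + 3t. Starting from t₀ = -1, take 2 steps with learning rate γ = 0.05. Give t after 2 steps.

h′(t) = 8t³ + 12t + 3
t₁ = -1 − 0.05·(-17) = -0.15
t₂ = -0.15 − 0.05·1.173 = -0.20865

-0.20865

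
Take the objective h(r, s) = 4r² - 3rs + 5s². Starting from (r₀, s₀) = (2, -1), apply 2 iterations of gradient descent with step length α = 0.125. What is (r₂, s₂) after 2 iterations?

∇h = (8r - 3s, -3r + 10s)
Step 1: at (2, -1), ∇h = (19, -16) → (2, -1) − 0.125·(19, -16) = (-0.375, 1)
Step 2: at (-0.375, 1), ∇h = (-6, 11.125) → (-0.375, 1) − 0.125·(-6, 11.125) = (0.375, -0.390625)

(0.375, -0.390625)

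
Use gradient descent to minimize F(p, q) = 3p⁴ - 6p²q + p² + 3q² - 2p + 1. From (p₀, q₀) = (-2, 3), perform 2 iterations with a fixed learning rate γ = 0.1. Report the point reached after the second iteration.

(4.12, 2.04)

∇F = (12p³ - 12pq + 2p - 2, -6p² + 6q)
Step 1: at (-2, 3), ∇F = (-30, -6) → (-2, 3) − 0.1·(-30, -6) = (1, 3.6)
Step 2: at (1, 3.6), ∇F = (-31.2, 15.6) → (1, 3.6) − 0.1·(-31.2, 15.6) = (4.12, 2.04)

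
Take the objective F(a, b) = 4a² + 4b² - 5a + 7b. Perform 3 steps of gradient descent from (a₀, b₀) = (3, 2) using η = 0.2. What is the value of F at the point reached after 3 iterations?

∇F = (8a - 5, 8b + 7)
(a₁, b₁) = (3, 2) − 0.2·(19, 23) = (-0.8, -2.6)
(a₂, b₂) = (-0.8, -2.6) − 0.2·(-11.4, -13.8) = (1.48, 0.16)
(a₃, b₃) = (1.48, 0.16) − 0.2·(6.84, 8.28) = (0.112, -1.496)
F(0.112, -1.496) = -2.02976

-2.02976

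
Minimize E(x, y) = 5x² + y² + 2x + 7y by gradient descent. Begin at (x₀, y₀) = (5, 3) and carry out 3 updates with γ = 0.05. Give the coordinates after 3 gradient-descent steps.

∇E = (10x + 2, 2y + 7)
(x₁, y₁) = (5, 3) − 0.05·(52, 13) = (2.4, 2.35)
(x₂, y₂) = (2.4, 2.35) − 0.05·(26, 11.7) = (1.1, 1.765)
(x₃, y₃) = (1.1, 1.765) − 0.05·(13, 10.53) = (0.45, 1.2385)

(0.45, 1.2385)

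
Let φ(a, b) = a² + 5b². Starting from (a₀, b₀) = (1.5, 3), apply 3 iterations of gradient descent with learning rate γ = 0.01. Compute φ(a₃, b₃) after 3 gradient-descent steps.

∇φ = (2a, 10b)
(a₁, b₁) = (1.5, 3) − 0.01·(3, 30) = (1.47, 2.7)
(a₂, b₂) = (1.47, 2.7) − 0.01·(2.94, 27) = (1.4406, 2.43)
(a₃, b₃) = (1.4406, 2.43) − 0.01·(2.8812, 24.3) = (1.411788, 2.187)
φ(1.411788, 2.187) = 25.907990356944

25.907990356944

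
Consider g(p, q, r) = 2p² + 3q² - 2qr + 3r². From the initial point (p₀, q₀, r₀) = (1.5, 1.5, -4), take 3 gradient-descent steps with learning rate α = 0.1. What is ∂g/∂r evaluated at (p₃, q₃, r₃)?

∇g = (4p, 6q - 2r, -2q + 6r)
Step 1: at (1.5, 1.5, -4), ∇g = (6, 17, -27) → (1.5, 1.5, -4) − 0.1·(6, 17, -27) = (0.9, -0.2, -1.3)
Step 2: at (0.9, -0.2, -1.3), ∇g = (3.6, 1.4, -7.4) → (0.9, -0.2, -1.3) − 0.1·(3.6, 1.4, -7.4) = (0.54, -0.34, -0.56)
Step 3: at (0.54, -0.34, -0.56), ∇g = (2.16, -0.92, -2.68) → (0.54, -0.34, -0.56) − 0.1·(2.16, -0.92, -2.68) = (0.324, -0.248, -0.292)
∂g/∂r at (0.324, -0.248, -0.292) = -1.256

-1.256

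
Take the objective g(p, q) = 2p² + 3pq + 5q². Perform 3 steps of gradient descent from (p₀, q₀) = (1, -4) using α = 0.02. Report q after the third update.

-2.217848

∇g = (4p + 3q, 3p + 10q)
Step 1: at (1, -4), ∇g = (-8, -37) → (1, -4) − 0.02·(-8, -37) = (1.16, -3.26)
Step 2: at (1.16, -3.26), ∇g = (-5.14, -29.12) → (1.16, -3.26) − 0.02·(-5.14, -29.12) = (1.2628, -2.6776)
Step 3: at (1.2628, -2.6776), ∇g = (-2.9816, -22.9876) → (1.2628, -2.6776) − 0.02·(-2.9816, -22.9876) = (1.322432, -2.217848)
q = -2.217848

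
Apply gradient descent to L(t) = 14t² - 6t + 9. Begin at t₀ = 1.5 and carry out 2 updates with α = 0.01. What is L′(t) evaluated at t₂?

L′(t) = 28t - 6
t₁ = 1.5 − 0.01·36 = 1.14
t₂ = 1.14 − 0.01·25.92 = 0.8808
L′(t) at (0.8808) = 18.6624

18.6624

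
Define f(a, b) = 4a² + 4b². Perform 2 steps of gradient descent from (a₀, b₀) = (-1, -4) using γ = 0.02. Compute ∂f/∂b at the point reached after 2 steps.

∇f = (8a, 8b)
Step 1: at (-1, -4), ∇f = (-8, -32) → (-1, -4) − 0.02·(-8, -32) = (-0.84, -3.36)
Step 2: at (-0.84, -3.36), ∇f = (-6.72, -26.88) → (-0.84, -3.36) − 0.02·(-6.72, -26.88) = (-0.7056, -2.8224)
∂f/∂b at (-0.7056, -2.8224) = -22.5792

-22.5792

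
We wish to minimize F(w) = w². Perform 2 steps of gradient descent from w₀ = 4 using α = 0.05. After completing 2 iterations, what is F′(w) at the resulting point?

F′(w) = 2w
Step 1: F′(4) = 8; w₁ = 4 − 0.05·8 = 3.6
Step 2: F′(3.6) = 7.2; w₂ = 3.6 − 0.05·7.2 = 3.24
F′(w) at (3.24) = 6.48

6.48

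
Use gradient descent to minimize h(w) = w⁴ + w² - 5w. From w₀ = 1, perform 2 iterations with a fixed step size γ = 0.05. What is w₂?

h′(w) = 4w³ + 2w - 5
w₁ = 1 − 0.05·1 = 0.95
w₂ = 0.95 − 0.05·0.3295 = 0.933525

0.933525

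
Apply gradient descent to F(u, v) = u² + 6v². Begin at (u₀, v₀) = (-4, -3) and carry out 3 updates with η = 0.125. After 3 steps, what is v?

∇F = (2u, 12v)
(u₁, v₁) = (-4, -3) − 0.125·(-8, -36) = (-3, 1.5)
(u₂, v₂) = (-3, 1.5) − 0.125·(-6, 18) = (-2.25, -0.75)
(u₃, v₃) = (-2.25, -0.75) − 0.125·(-4.5, -9) = (-1.6875, 0.375)
v = 0.375

0.375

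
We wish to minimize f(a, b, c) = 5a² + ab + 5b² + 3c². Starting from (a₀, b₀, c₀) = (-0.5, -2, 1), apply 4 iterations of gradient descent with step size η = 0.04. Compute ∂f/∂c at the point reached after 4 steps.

∇f = (10a + b, a + 10b, 6c)
(a₁, b₁, c₁) = (-0.5, -2, 1) − 0.04·(-7, -20.5, 6) = (-0.22, -1.18, 0.76)
(a₂, b₂, c₂) = (-0.22, -1.18, 0.76) − 0.04·(-3.38, -12.02, 4.56) = (-0.0848, -0.6992, 0.5776)
(a₃, b₃, c₃) = (-0.0848, -0.6992, 0.5776) − 0.04·(-1.5472, -7.0768, 3.4656) = (-0.022912, -0.416128, 0.438976)
(a₄, b₄, c₄) = (-0.022912, -0.416128, 0.438976) − 0.04·(-0.645248, -4.184192, 2.633856) = (0.00289792, -0.24876032, 0.33362176)
∂f/∂c at (0.00289792, -0.24876032, 0.33362176) = 2.00173056

2.00173056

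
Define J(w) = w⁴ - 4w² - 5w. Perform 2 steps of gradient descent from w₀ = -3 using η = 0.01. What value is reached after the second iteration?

-1.85304276

J′(w) = 4w³ - 8w - 5
Step 1: J′(-3) = -89; w₁ = -3 − 0.01·(-89) = -2.11
Step 2: J′(-2.11) = -25.695724; w₂ = -2.11 − 0.01·(-25.695724) = -1.85304276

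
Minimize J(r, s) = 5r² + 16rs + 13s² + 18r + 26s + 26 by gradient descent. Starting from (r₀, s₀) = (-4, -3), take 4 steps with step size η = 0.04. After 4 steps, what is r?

-2.28140032

∇J = (10r + 16s + 18, 16r + 26s + 26)
(r₁, s₁) = (-4, -3) − 0.04·(-70, -116) = (-1.2, 1.64)
(r₂, s₂) = (-1.2, 1.64) − 0.04·(32.24, 49.44) = (-2.4896, -0.3376)
(r₃, s₃) = (-2.4896, -0.3376) − 0.04·(-12.2976, -22.6112) = (-1.997696, 0.566848)
(r₄, s₄) = (-1.997696, 0.566848) − 0.04·(7.092608, 8.774912) = (-2.28140032, 0.21585152)
r = -2.28140032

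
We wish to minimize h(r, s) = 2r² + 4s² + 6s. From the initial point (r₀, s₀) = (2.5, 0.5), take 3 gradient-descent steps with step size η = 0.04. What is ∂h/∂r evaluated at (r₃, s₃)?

∇h = (4r, 8s + 6)
Step 1: at (2.5, 0.5), ∇h = (10, 10) → (2.5, 0.5) − 0.04·(10, 10) = (2.1, 0.1)
Step 2: at (2.1, 0.1), ∇h = (8.4, 6.8) → (2.1, 0.1) − 0.04·(8.4, 6.8) = (1.764, -0.172)
Step 3: at (1.764, -0.172), ∇h = (7.056, 4.624) → (1.764, -0.172) − 0.04·(7.056, 4.624) = (1.48176, -0.35696)
∂h/∂r at (1.48176, -0.35696) = 5.92704

5.92704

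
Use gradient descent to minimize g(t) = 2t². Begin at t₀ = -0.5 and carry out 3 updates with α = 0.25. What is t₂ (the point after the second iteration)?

g′(t) = 4t
t₁ = -0.5 − 0.25·(-2) = 0
t₂ = 0 − 0.25·0 = 0

0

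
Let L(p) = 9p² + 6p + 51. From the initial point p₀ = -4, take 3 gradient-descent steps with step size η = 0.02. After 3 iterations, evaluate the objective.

58.315056685056

L′(p) = 18p + 6
Step 1: L′(-4) = -66; p₁ = -4 − 0.02·(-66) = -2.68
Step 2: L′(-2.68) = -42.24; p₂ = -2.68 − 0.02·(-42.24) = -1.8352
Step 3: L′(-1.8352) = -27.0336; p₃ = -1.8352 − 0.02·(-27.0336) = -1.294528
L(-1.294528) = 58.315056685056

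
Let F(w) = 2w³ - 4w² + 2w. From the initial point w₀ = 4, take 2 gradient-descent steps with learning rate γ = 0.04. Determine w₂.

F′(w) = 6w² - 8w + 2
Step 1: F′(4) = 66; w₁ = 4 − 0.04·66 = 1.36
Step 2: F′(1.36) = 2.2176; w₂ = 1.36 − 0.04·2.2176 = 1.271296

1.271296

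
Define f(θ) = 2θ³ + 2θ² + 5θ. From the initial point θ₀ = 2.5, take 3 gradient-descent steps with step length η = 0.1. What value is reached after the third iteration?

f′(θ) = 6θ² + 4θ + 5
θ₁ = 2.5 − 0.1·52.5 = -2.75
θ₂ = -2.75 − 0.1·39.375 = -6.6875
θ₃ = -6.6875 − 0.1·246.5859375 = -31.34609375

-31.34609375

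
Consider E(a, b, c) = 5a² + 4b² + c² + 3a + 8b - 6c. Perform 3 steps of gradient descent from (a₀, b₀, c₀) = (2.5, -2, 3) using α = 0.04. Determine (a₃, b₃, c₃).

∇E = (10a + 3, 8b + 8, 2c - 6)
Step 1: at (2.5, -2, 3), ∇E = (28, -8, 0) → (2.5, -2, 3) − 0.04·(28, -8, 0) = (1.38, -1.68, 3)
Step 2: at (1.38, -1.68, 3), ∇E = (16.8, -5.44, 0) → (1.38, -1.68, 3) − 0.04·(16.8, -5.44, 0) = (0.708, -1.4624, 3)
Step 3: at (0.708, -1.4624, 3), ∇E = (10.08, -3.6992, 0) → (0.708, -1.4624, 3) − 0.04·(10.08, -3.6992, 0) = (0.3048, -1.314432, 3)

(0.3048, -1.314432, 3)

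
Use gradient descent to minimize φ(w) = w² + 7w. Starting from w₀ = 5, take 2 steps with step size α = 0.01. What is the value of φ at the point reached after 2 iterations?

54.39109956

φ′(w) = 2w + 7
w₁ = 5 − 0.01·17 = 4.83
w₂ = 4.83 − 0.01·16.66 = 4.6634
φ(4.6634) = 54.39109956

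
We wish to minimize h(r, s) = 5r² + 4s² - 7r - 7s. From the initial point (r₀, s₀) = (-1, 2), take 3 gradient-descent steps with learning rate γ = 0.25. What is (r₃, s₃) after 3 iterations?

∇h = (10r - 7, 8s - 7)
Step 1: at (-1, 2), ∇h = (-17, 9) → (-1, 2) − 0.25·(-17, 9) = (3.25, -0.25)
Step 2: at (3.25, -0.25), ∇h = (25.5, -9) → (3.25, -0.25) − 0.25·(25.5, -9) = (-3.125, 2)
Step 3: at (-3.125, 2), ∇h = (-38.25, 9) → (-3.125, 2) − 0.25·(-38.25, 9) = (6.4375, -0.25)

(6.4375, -0.25)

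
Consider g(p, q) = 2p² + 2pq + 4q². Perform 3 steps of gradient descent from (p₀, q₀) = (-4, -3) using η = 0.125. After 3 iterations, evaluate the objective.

0.49755859375

∇g = (4p + 2q, 2p + 8q)
(p₁, q₁) = (-4, -3) − 0.125·(-22, -32) = (-1.25, 1)
(p₂, q₂) = (-1.25, 1) − 0.125·(-3, 5.5) = (-0.875, 0.3125)
(p₃, q₃) = (-0.875, 0.3125) − 0.125·(-2.875, 0.75) = (-0.515625, 0.21875)
g(-0.515625, 0.21875) = 0.49755859375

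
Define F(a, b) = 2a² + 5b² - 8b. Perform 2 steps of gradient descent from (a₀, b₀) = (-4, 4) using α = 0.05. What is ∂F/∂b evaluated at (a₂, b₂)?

8

∇F = (4a, 10b - 8)
Step 1: at (-4, 4), ∇F = (-16, 32) → (-4, 4) − 0.05·(-16, 32) = (-3.2, 2.4)
Step 2: at (-3.2, 2.4), ∇F = (-12.8, 16) → (-3.2, 2.4) − 0.05·(-12.8, 16) = (-2.56, 1.6)
∂F/∂b at (-2.56, 1.6) = 8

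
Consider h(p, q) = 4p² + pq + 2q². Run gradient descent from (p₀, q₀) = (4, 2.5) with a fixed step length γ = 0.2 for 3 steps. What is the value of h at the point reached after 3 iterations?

∇h = (8p + q, p + 4q)
(p₁, q₁) = (4, 2.5) − 0.2·(34.5, 14) = (-2.9, -0.3)
(p₂, q₂) = (-2.9, -0.3) − 0.2·(-23.5, -4.1) = (1.8, 0.52)
(p₃, q₃) = (1.8, 0.52) − 0.2·(14.92, 3.88) = (-1.184, -0.256)
h(-1.184, -0.256) = 6.0416

6.0416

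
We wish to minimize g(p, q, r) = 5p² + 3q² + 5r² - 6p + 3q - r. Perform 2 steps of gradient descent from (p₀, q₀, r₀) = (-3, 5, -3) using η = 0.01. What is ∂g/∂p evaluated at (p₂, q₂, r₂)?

∇g = (10p - 6, 6q + 3, 10r - 1)
(p₁, q₁, r₁) = (-3, 5, -3) − 0.01·(-36, 33, -31) = (-2.64, 4.67, -2.69)
(p₂, q₂, r₂) = (-2.64, 4.67, -2.69) − 0.01·(-32.4, 31.02, -27.9) = (-2.316, 4.3598, -2.411)
∂g/∂p at (-2.316, 4.3598, -2.411) = -29.16

-29.16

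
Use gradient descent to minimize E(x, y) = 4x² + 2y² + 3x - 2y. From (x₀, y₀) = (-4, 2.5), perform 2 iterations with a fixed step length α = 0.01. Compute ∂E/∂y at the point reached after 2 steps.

7.3728

∇E = (8x + 3, 4y - 2)
Step 1: at (-4, 2.5), ∇E = (-29, 8) → (-4, 2.5) − 0.01·(-29, 8) = (-3.71, 2.42)
Step 2: at (-3.71, 2.42), ∇E = (-26.68, 7.68) → (-3.71, 2.42) − 0.01·(-26.68, 7.68) = (-3.4432, 2.3432)
∂E/∂y at (-3.4432, 2.3432) = 7.3728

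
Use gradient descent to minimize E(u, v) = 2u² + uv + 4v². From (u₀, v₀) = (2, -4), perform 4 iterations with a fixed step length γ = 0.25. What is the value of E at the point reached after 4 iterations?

∇E = (4u + v, u + 8v)
(u₁, v₁) = (2, -4) − 0.25·(4, -30) = (1, 3.5)
(u₂, v₂) = (1, 3.5) − 0.25·(7.5, 29) = (-0.875, -3.75)
(u₃, v₃) = (-0.875, -3.75) − 0.25·(-7.25, -30.875) = (0.9375, 3.96875)
(u₄, v₄) = (0.9375, 3.96875) − 0.25·(7.71875, 32.6875) = (-0.9921875, -4.203125)
E(-0.9921875, -4.203125) = 76.80419921875

76.80419921875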